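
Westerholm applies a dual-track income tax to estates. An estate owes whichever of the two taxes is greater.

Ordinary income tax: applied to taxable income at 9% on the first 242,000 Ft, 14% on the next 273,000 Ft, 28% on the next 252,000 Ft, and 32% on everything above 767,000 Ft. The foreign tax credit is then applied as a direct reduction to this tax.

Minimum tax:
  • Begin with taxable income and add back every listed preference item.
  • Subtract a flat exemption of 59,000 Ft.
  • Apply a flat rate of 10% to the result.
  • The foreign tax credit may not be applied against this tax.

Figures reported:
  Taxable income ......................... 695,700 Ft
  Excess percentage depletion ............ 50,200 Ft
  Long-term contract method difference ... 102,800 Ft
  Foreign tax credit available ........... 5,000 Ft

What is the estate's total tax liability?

105,596 Ft

Minimum tax:
  Adjusted income: 695,700 Ft + 50,200 Ft + 102,800 Ft = 848,700 Ft
  Less exemption 59,000 Ft → base 789,700 Ft
  789,700 Ft × 10% = 78,970 Ft

Ordinary income tax:
  242,000 Ft × 9% = 21,780 Ft
  273,000 Ft × 14% = 38,220 Ft
  180,700 Ft × 28% = 50,596 Ft
  → 110,596 Ft
  Less foreign tax credit 5,000 Ft → 105,596 Ft

105,596 Ft > 78,970 Ft, so the ordinary income tax governs.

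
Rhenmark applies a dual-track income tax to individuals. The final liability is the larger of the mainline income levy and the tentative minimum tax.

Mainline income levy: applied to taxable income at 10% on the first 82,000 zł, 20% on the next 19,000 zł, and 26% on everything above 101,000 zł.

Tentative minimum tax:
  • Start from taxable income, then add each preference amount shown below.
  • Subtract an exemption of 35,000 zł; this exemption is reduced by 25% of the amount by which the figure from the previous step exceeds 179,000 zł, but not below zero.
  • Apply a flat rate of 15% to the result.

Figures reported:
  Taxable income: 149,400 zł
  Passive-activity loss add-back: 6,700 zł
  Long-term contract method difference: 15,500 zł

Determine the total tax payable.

24,584 zł

Mainline income levy:
  82,000 zł × 10% = 8,200 zł
  19,000 zł × 20% = 3,800 zł
  48,400 zł × 26% = 12,584 zł
  → 24,584 zł

Tentative minimum tax:
  Adjusted income: 149,400 zł + 6,700 zł + 15,500 zł = 171,600 zł
  Exemption: 171,600 zł ≤ 179,000 zł, so full 35,000 zł applies
  Base: 171,600 zł − 35,000 zł = 136,600 zł
  136,600 zł × 15% = 20,490 zł

24,584 zł > 20,490 zł, so the mainline income levy governs.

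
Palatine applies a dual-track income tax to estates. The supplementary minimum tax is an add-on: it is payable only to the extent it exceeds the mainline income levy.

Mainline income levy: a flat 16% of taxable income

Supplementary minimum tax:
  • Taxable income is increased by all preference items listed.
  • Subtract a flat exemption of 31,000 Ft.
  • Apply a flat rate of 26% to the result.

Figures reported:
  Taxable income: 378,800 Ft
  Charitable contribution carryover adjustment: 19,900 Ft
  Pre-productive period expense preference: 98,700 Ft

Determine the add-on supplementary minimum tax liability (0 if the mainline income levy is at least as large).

Mainline income levy:
  378,800 Ft × 16% = 60,608 Ft

Supplementary minimum tax:
  Adjusted income: 378,800 Ft + 19,900 Ft + 98,700 Ft = 497,400 Ft
  Less exemption 31,000 Ft → base 466,400 Ft
  466,400 Ft × 26% = 121,264 Ft

Excess of supplementary minimum tax over mainline income levy: 121,264 Ft − 60,608 Ft = 60,656 Ft.

60,656 Ft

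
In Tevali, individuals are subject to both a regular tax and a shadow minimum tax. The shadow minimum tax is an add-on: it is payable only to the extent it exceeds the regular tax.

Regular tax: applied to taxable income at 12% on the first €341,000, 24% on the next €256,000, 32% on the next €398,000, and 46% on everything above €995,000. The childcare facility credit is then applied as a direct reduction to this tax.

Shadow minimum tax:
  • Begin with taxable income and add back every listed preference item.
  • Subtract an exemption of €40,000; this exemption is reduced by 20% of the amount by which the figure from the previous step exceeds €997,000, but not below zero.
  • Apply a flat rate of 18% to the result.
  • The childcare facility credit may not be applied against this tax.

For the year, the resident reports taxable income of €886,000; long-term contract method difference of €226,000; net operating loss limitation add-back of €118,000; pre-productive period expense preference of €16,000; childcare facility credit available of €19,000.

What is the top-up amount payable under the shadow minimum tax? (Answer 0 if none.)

€48,440

Regular tax:
  €341,000 × 12% = €40,920
  €256,000 × 24% = €61,440
  €289,000 × 32% = €92,480
  → €194,840
  Less childcare facility credit €19,000 → €175,840

Shadow minimum tax:
  Adjusted income: €886,000 + €226,000 + €118,000 + €16,000 = €1,246,000
  Exemption: 20% × (€1,246,000 − €997,000) = €49,800 ≥ €40,000, so the exemption is fully phased out
  Base: €1,246,000 − €0 = €1,246,000
  €1,246,000 × 18% = €224,280

Excess of shadow minimum tax over regular tax: €224,280 − €175,840 = €48,440.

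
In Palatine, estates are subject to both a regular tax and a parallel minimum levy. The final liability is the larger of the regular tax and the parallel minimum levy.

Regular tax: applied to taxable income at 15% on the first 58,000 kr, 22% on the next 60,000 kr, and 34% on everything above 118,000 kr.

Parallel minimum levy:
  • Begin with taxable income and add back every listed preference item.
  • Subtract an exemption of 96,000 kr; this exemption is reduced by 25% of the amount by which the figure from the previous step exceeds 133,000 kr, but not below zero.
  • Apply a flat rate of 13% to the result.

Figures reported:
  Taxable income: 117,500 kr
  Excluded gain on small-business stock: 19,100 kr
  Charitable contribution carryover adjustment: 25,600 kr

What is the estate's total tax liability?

21,790 kr

Regular tax:
  58,000 kr × 15% = 8,700 kr
  59,500 kr × 22% = 13,090 kr
  → 21,790 kr

Parallel minimum levy:
  Adjusted income: 117,500 kr + 19,100 kr + 25,600 kr = 162,200 kr
  Exemption: 96,000 kr − 25% × (162,200 kr − 133,000 kr) = 96,000 kr − 7,300 kr = 88,700 kr
  Base: 162,200 kr − 88,700 kr = 73,500 kr
  73,500 kr × 13% = 9,555 kr

21,790 kr > 9,555 kr, so the regular tax governs.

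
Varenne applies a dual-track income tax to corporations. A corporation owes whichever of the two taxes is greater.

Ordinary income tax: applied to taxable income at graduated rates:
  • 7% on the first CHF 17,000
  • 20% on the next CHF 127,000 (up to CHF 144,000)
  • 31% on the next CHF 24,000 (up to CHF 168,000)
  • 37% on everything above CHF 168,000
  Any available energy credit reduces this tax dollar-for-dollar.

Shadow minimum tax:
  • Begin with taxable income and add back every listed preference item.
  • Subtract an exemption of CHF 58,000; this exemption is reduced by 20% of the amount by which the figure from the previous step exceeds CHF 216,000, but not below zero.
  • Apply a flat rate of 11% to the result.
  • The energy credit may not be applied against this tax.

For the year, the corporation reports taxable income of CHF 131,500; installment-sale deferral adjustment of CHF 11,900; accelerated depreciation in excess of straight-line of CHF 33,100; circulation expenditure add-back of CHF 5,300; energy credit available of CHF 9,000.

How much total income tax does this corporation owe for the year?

CHF 15,090

Ordinary income tax:
  CHF 17,000 × 7% = CHF 1,190
  CHF 114,500 × 20% = CHF 22,900
  → CHF 24,090
  Less energy credit CHF 9,000 → CHF 15,090

Shadow minimum tax:
  Adjusted income: CHF 131,500 + CHF 11,900 + CHF 33,100 + CHF 5,300 = CHF 181,800
  Exemption: CHF 181,800 ≤ CHF 216,000, so full CHF 58,000 applies
  Base: CHF 181,800 − CHF 58,000 = CHF 123,800
  CHF 123,800 × 11% = CHF 13,618

CHF 15,090 > CHF 13,618, so the ordinary income tax governs.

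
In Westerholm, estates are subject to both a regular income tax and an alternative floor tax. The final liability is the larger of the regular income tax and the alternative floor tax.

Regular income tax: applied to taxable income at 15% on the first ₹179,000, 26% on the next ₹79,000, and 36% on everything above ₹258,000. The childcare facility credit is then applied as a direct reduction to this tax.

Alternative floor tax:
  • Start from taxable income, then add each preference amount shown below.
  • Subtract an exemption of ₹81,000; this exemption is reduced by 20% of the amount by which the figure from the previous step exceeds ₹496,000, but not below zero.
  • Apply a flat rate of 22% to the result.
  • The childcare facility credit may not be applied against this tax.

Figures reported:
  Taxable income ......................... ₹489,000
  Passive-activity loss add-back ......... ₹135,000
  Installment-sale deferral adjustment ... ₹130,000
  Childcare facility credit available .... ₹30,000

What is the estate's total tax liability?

₹159,412

Alternative floor tax:
  Adjusted income: ₹489,000 + ₹135,000 + ₹130,000 = ₹754,000
  Exemption: ₹81,000 − 20% × (₹754,000 − ₹496,000) = ₹81,000 − ₹51,600 = ₹29,400
  Base: ₹754,000 − ₹29,400 = ₹724,600
  ₹724,600 × 22% = ₹159,412

Regular income tax:
  ₹179,000 × 15% = ₹26,850
  ₹79,000 × 26% = ₹20,540
  ₹231,000 × 36% = ₹83,160
  → ₹130,550
  Less childcare facility credit ₹30,000 → ₹100,550

₹159,412 > ₹100,550, so the alternative floor tax is the binding amount.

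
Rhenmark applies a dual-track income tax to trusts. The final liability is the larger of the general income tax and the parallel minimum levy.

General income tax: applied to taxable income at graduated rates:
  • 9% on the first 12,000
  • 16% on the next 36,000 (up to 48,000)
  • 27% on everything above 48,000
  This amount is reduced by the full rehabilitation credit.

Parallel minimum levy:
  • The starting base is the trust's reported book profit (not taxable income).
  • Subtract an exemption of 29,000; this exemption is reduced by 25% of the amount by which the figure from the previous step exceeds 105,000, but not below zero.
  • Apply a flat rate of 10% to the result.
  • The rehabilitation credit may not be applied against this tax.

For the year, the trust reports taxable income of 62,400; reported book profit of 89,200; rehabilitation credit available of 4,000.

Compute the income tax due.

6,728

Parallel minimum levy:
  Base (reported book profit): 89,200
  Exemption: 89,200 ≤ 105,000, so full 29,000 applies
  Base: 89,200 − 29,000 = 60,200
  60,200 × 10% = 6,020

General income tax:
  12,000 × 9% = 1,080
  36,000 × 16% = 5,760
  14,400 × 27% = 3,888
  → 10,728
  Less rehabilitation credit 4,000 → 6,728

6,728 > 6,020, so the general income tax governs.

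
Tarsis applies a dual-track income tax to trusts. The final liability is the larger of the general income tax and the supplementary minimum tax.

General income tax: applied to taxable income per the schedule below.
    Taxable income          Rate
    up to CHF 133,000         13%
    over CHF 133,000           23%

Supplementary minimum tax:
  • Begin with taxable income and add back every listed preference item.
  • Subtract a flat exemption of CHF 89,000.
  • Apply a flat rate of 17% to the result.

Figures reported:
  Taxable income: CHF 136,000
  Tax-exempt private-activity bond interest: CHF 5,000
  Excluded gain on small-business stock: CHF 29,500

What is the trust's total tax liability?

CHF 17,980

Supplementary minimum tax:
  Adjusted income: CHF 136,000 + CHF 5,000 + CHF 29,500 = CHF 170,500
  Less exemption CHF 89,000 → base CHF 81,500
  CHF 81,500 × 17% = CHF 13,855

General income tax:
  CHF 133,000 × 13% = CHF 17,290
  CHF 3,000 × 23% = CHF 690
  → CHF 17,980

CHF 17,980 > CHF 13,855, so the general income tax governs.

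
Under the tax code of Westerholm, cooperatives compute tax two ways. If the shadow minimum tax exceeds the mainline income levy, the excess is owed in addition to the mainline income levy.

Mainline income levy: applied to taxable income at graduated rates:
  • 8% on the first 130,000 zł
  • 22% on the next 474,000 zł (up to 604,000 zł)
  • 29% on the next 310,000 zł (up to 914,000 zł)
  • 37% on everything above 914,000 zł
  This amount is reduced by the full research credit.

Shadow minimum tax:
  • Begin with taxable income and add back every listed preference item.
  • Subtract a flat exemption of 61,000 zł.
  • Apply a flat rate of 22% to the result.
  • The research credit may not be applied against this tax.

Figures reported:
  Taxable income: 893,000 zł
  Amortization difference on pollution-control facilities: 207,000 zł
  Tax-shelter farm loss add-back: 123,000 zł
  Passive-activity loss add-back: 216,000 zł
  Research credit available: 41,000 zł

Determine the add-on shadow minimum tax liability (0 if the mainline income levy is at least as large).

Mainline income levy:
  130,000 zł × 8% = 10,400 zł
  474,000 zł × 22% = 104,280 zł
  289,000 zł × 29% = 83,810 zł
  → 198,490 zł
  Less research credit 41,000 zł → 157,490 zł

Shadow minimum tax:
  Adjusted income: 893,000 zł + 207,000 zł + 123,000 zł + 216,000 zł = 1,439,000 zł
  Less exemption 61,000 zł → base 1,378,000 zł
  1,378,000 zł × 22% = 303,160 zł

Excess of shadow minimum tax over mainline income levy: 303,160 zł − 157,490 zł = 145,670 zł.

145,670 zł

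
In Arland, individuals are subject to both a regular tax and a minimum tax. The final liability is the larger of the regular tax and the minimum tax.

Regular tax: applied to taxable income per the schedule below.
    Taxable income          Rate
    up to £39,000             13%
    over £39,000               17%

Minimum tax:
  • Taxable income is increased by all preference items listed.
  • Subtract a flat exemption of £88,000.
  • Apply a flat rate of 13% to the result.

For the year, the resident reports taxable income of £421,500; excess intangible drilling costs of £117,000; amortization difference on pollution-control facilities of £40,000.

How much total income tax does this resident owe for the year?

Minimum tax:
  Adjusted income: £421,500 + £117,000 + £40,000 = £578,500
  Less exemption £88,000 → base £490,500
  £490,500 × 13% = £63,765

Regular tax:
  £39,000 × 13% = £5,070
  £382,500 × 17% = £65,025
  → £70,095

£70,095 > £63,765, so the regular tax governs.

£70,095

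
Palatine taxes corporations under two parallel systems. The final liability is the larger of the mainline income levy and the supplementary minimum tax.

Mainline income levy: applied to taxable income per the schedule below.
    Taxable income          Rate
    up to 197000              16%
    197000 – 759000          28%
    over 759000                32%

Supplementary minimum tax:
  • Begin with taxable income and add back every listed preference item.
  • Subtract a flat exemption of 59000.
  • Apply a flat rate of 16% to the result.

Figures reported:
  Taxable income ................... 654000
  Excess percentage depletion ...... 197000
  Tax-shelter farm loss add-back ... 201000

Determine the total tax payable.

159480

Mainline income levy:
  197000 × 16% = 31520
  457000 × 28% = 127960
  → 159480

Supplementary minimum tax:
  Adjusted income: 654000 + 197000 + 201000 = 1052000
  Less exemption 59000 → base 993000
  993000 × 16% = 158880

159480 > 158880, so the mainline income levy governs.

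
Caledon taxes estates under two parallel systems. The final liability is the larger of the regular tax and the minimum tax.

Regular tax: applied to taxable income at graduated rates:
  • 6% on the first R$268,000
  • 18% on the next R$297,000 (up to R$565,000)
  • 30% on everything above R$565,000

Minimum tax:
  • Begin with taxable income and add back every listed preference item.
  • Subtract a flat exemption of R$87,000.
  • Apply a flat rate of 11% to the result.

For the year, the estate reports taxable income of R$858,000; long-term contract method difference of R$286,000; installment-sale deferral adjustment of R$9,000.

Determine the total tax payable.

Regular tax:
  R$268,000 × 6% = R$16,080
  R$297,000 × 18% = R$53,460
  R$293,000 × 30% = R$87,900
  → R$157,440

Minimum tax:
  Adjusted income: R$858,000 + R$286,000 + R$9,000 = R$1,153,000
  Less exemption R$87,000 → base R$1,066,000
  R$1,066,000 × 11% = R$117,260

R$157,440 > R$117,260, so the regular tax governs.

R$157,440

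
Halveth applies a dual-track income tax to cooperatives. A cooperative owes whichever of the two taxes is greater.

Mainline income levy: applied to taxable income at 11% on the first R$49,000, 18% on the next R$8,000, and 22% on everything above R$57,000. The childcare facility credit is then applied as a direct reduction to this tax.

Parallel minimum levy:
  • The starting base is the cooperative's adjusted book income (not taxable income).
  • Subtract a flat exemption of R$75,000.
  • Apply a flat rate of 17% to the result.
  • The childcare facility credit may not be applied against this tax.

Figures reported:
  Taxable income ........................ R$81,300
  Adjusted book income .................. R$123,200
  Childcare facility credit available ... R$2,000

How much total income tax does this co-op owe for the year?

Parallel minimum levy:
  Base (adjusted book income): R$123,200
  Less exemption R$75,000 → base R$48,200
  R$48,200 × 17% = R$8,194

Mainline income levy:
  R$49,000 × 11% = R$5,390
  R$8,000 × 18% = R$1,440
  R$24,300 × 22% = R$5,346
  → R$12,176
  Less childcare facility credit R$2,000 → R$10,176

R$10,176 > R$8,194, so the mainline income levy governs.

R$10,176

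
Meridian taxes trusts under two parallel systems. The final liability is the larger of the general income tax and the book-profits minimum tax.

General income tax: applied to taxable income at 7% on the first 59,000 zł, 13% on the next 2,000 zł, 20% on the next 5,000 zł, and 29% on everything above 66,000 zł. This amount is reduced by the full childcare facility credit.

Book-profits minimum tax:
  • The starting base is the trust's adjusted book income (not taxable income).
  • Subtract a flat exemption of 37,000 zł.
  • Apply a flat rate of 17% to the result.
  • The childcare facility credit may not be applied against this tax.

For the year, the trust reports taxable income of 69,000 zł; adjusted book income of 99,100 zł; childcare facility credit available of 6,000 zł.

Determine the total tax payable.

10,557 zł

Book-profits minimum tax:
  Base (adjusted book income): 99,100 zł
  Less exemption 37,000 zł → base 62,100 zł
  62,100 zł × 17% = 10,557 zł

General income tax:
  59,000 zł × 7% = 4,130 zł
  2,000 zł × 13% = 260 zł
  5,000 zł × 20% = 1,000 zł
  3,000 zł × 29% = 870 zł
  → 6,260 zł
  Less childcare facility credit 6,000 zł → 260 zł

10,557 zł > 260 zł, so the book-profits minimum tax is the binding amount.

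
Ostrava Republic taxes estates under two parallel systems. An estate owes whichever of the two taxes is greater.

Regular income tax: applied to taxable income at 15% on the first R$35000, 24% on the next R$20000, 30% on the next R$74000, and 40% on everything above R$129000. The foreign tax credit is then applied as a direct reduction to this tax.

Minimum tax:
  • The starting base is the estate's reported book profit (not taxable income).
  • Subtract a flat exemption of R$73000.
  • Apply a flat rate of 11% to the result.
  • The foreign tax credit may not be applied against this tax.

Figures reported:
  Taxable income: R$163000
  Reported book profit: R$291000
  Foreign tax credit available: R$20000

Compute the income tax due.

Regular income tax:
  R$35000 × 15% = R$5250
  R$20000 × 24% = R$4800
  R$74000 × 30% = R$22200
  R$34000 × 40% = R$13600
  → R$45850
  Less foreign tax credit R$20000 → R$25850

Minimum tax:
  Base (reported book profit): R$291000
  Less exemption R$73000 → base R$218000
  R$218000 × 11% = R$23980

R$25850 > R$23980, so the regular income tax governs.

R$25850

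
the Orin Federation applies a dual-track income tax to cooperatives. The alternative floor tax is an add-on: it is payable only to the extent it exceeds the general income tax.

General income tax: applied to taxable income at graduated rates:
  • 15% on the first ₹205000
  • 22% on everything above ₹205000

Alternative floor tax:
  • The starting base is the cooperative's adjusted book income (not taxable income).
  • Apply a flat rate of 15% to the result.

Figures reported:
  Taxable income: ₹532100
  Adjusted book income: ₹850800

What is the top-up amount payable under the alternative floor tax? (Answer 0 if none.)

General income tax:
  ₹205000 × 15% = ₹30750
  ₹327100 × 22% = ₹71962
  → ₹102712

Alternative floor tax:
  Base (adjusted book income): ₹850800
  ₹850800 × 15% = ₹127620

Excess of alternative floor tax over general income tax: ₹127620 − ₹102712 = ₹24908.

₹24908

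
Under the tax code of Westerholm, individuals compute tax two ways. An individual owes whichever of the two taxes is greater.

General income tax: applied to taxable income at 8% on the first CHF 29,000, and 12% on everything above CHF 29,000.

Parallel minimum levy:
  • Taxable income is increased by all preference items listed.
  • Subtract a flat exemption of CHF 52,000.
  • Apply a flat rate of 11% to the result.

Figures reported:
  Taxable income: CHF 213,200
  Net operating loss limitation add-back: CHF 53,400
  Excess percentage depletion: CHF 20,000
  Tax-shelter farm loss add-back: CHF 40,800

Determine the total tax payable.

CHF 30,294

General income tax:
  CHF 29,000 × 8% = CHF 2,320
  CHF 184,200 × 12% = CHF 22,104
  → CHF 24,424

Parallel minimum levy:
  Adjusted income: CHF 213,200 + CHF 53,400 + CHF 20,000 + CHF 40,800 = CHF 327,400
  Less exemption CHF 52,000 → base CHF 275,400
  CHF 275,400 × 11% = CHF 30,294

CHF 30,294 > CHF 24,424, so the parallel minimum levy is the binding amount.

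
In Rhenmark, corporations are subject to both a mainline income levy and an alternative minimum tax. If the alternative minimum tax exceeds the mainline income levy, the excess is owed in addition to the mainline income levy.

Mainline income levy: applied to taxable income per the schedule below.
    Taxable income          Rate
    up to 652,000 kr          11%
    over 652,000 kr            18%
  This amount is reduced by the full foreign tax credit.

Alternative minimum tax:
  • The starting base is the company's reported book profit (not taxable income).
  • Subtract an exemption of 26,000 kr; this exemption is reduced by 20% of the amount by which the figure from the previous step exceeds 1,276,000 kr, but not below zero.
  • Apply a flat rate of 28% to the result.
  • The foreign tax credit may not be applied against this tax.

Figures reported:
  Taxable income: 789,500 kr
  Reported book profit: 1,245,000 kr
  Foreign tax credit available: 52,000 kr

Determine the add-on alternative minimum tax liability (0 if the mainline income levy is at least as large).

296,850 kr

Alternative minimum tax:
  Base (reported book profit): 1,245,000 kr
  Exemption: 1,245,000 kr ≤ 1,276,000 kr, so full 26,000 kr applies
  Base: 1,245,000 kr − 26,000 kr = 1,219,000 kr
  1,219,000 kr × 28% = 341,320 kr

Mainline income levy:
  652,000 kr × 11% = 71,720 kr
  137,500 kr × 18% = 24,750 kr
  → 96,470 kr
  Less foreign tax credit 52,000 kr → 44,470 kr

Excess of alternative minimum tax over mainline income levy: 341,320 kr − 44,470 kr = 296,850 kr.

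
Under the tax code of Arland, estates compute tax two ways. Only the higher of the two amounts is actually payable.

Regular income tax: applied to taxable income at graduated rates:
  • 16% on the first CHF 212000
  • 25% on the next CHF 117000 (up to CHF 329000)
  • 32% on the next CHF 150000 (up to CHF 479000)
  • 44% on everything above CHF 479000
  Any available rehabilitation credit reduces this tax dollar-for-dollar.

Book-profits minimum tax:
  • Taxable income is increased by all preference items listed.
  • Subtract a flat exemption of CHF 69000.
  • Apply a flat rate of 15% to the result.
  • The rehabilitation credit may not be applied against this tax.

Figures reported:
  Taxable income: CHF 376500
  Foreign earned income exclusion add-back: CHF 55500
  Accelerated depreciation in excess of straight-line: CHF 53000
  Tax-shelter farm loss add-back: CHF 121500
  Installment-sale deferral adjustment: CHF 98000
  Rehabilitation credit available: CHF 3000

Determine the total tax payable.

Book-profits minimum tax:
  Adjusted income: CHF 376500 + CHF 55500 + CHF 53000 + CHF 121500 + CHF 98000 = CHF 704500
  Less exemption CHF 69000 → base CHF 635500
  CHF 635500 × 15% = CHF 95325

Regular income tax:
  CHF 212000 × 16% = CHF 33920
  CHF 117000 × 25% = CHF 29250
  CHF 47500 × 32% = CHF 15200
  → CHF 78370
  Less rehabilitation credit CHF 3000 → CHF 75370

CHF 95325 > CHF 75370, so the book-profits minimum tax is the binding amount.

CHF 95325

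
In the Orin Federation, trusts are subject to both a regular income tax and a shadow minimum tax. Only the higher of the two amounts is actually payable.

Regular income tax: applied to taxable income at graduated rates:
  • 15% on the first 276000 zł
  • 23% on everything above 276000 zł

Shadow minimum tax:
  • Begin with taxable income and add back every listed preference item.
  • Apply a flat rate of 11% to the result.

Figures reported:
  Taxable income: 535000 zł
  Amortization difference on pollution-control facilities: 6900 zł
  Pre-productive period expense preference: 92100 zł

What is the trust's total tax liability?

Shadow minimum tax:
  Adjusted income: 535000 zł + 6900 zł + 92100 zł = 634000 zł
  634000 zł × 11% = 69740 zł

Regular income tax:
  276000 zł × 15% = 41400 zł
  259000 zł × 23% = 59570 zł
  → 100970 zł

100970 zł > 69740 zł, so the regular income tax governs.

100970 zł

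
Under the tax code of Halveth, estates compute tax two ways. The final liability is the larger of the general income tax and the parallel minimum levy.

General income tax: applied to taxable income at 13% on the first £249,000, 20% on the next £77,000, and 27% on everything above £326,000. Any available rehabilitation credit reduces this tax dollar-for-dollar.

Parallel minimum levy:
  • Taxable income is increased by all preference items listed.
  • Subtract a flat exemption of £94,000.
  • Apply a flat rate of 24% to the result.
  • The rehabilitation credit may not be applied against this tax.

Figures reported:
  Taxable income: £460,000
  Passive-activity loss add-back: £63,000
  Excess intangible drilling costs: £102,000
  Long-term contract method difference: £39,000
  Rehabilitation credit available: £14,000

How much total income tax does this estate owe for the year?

Parallel minimum levy:
  Adjusted income: £460,000 + £63,000 + £102,000 + £39,000 = £664,000
  Less exemption £94,000 → base £570,000
  £570,000 × 24% = £136,800

General income tax:
  £249,000 × 13% = £32,370
  £77,000 × 20% = £15,400
  £134,000 × 27% = £36,180
  → £83,950
  Less rehabilitation credit £14,000 → £69,950

£136,800 > £69,950, so the parallel minimum levy is the binding amount.

£136,800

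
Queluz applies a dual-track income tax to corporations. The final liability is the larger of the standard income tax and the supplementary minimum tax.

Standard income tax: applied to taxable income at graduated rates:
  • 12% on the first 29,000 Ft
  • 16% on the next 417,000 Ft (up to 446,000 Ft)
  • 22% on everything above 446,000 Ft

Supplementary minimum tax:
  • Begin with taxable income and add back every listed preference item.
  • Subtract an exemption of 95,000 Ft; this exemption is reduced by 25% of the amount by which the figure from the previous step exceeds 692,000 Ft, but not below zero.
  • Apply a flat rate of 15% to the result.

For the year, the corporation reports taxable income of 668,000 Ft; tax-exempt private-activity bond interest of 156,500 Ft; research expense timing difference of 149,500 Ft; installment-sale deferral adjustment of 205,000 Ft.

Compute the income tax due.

Supplementary minimum tax:
  Adjusted income: 668,000 Ft + 156,500 Ft + 149,500 Ft + 205,000 Ft = 1,179,000 Ft
  Exemption: 25% × (1,179,000 Ft − 692,000 Ft) = 121,750 Ft ≥ 95,000 Ft, so the exemption is fully phased out
  Base: 1,179,000 Ft − 0 Ft = 1,179,000 Ft
  1,179,000 Ft × 15% = 176,850 Ft

Standard income tax:
  29,000 Ft × 12% = 3,480 Ft
  417,000 Ft × 16% = 66,720 Ft
  222,000 Ft × 22% = 48,840 Ft
  → 119,040 Ft

176,850 Ft > 119,040 Ft, so the supplementary minimum tax is the binding amount.

176,850 Ft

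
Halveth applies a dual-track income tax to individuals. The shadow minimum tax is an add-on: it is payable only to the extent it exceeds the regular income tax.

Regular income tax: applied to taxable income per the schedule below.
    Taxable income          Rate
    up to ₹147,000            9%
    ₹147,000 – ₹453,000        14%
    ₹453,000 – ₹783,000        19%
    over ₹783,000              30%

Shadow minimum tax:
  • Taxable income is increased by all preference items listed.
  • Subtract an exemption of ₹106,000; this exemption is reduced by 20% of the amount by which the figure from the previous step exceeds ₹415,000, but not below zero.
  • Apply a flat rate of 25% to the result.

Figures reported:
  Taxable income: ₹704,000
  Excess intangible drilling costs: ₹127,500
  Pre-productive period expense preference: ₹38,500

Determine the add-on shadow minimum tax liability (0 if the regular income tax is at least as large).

₹109,990

Shadow minimum tax:
  Adjusted income: ₹704,000 + ₹127,500 + ₹38,500 = ₹870,000
  Exemption: ₹106,000 − 20% × (₹870,000 − ₹415,000) = ₹106,000 − ₹91,000 = ₹15,000
  Base: ₹870,000 − ₹15,000 = ₹855,000
  ₹855,000 × 25% = ₹213,750

Regular income tax:
  ₹147,000 × 9% = ₹13,230
  ₹306,000 × 14% = ₹42,840
  ₹251,000 × 19% = ₹47,690
  → ₹103,760

Excess of shadow minimum tax over regular income tax: ₹213,750 − ₹103,760 = ₹109,990.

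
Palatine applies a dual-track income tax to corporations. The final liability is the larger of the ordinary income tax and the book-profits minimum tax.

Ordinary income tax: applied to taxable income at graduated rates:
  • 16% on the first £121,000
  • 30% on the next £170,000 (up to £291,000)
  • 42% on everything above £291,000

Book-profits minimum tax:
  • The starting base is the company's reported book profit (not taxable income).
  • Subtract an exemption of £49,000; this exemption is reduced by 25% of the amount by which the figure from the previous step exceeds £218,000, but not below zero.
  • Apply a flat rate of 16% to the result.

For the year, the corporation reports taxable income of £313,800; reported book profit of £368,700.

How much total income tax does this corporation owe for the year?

£79,936

Ordinary income tax:
  £121,000 × 16% = £19,360
  £170,000 × 30% = £51,000
  £22,800 × 42% = £9,576
  → £79,936

Book-profits minimum tax:
  Base (reported book profit): £368,700
  Exemption: £49,000 − 25% × (£368,700 − £218,000) = £49,000 − £37,675 = £11,325
  Base: £368,700 − £11,325 = £357,375
  £357,375 × 16% = £57,180

£79,936 > £57,180, so the ordinary income tax governs.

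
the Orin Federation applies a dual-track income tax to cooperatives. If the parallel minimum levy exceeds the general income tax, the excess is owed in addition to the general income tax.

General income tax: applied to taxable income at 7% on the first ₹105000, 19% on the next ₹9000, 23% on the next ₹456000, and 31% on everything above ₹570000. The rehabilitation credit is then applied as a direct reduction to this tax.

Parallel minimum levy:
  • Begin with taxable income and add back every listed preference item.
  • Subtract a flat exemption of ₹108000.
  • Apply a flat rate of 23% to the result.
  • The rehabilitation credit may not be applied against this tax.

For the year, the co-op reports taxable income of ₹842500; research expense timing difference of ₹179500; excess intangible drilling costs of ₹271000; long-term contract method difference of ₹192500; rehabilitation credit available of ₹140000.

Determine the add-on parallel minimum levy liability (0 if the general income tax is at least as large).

₹258410

Parallel minimum levy:
  Adjusted income: ₹842500 + ₹179500 + ₹271000 + ₹192500 = ₹1485500
  Less exemption ₹108000 → base ₹1377500
  ₹1377500 × 23% = ₹316825

General income tax:
  ₹105000 × 7% = ₹7350
  ₹9000 × 19% = ₹1710
  ₹456000 × 23% = ₹104880
  ₹272500 × 31% = ₹84475
  → ₹198415
  Less rehabilitation credit ₹140000 → ₹58415

Excess of parallel minimum levy over general income tax: ₹316825 − ₹58415 = ₹258410.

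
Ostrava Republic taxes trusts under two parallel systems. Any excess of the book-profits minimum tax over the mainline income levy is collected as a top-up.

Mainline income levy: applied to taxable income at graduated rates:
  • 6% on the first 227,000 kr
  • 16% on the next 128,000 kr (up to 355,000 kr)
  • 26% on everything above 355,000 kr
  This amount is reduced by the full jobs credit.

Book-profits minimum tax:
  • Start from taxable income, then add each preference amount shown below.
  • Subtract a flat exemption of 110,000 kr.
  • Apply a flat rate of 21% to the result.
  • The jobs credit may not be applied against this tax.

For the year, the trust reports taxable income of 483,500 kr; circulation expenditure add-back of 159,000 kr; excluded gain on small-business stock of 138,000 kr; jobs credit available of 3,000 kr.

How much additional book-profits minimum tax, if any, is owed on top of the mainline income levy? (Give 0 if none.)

76,295 kr

Mainline income levy:
  227,000 kr × 6% = 13,620 kr
  128,000 kr × 16% = 20,480 kr
  128,500 kr × 26% = 33,410 kr
  → 67,510 kr
  Less jobs credit 3,000 kr → 64,510 kr

Book-profits minimum tax:
  Adjusted income: 483,500 kr + 159,000 kr + 138,000 kr = 780,500 kr
  Less exemption 110,000 kr → base 670,500 kr
  670,500 kr × 21% = 140,805 kr

Excess of book-profits minimum tax over mainline income levy: 140,805 kr − 64,510 kr = 76,295 kr.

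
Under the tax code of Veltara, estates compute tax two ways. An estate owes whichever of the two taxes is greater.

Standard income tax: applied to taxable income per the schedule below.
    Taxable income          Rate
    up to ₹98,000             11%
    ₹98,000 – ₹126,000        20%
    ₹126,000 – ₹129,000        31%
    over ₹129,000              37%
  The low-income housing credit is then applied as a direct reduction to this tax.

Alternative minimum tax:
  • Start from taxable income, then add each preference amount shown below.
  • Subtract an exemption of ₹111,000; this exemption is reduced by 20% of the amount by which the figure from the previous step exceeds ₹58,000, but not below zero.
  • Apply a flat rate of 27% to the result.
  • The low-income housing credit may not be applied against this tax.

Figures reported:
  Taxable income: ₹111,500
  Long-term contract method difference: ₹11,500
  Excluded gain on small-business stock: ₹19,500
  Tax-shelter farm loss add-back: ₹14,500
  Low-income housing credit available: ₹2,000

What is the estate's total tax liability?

₹17,766

Standard income tax:
  ₹98,000 × 11% = ₹10,780
  ₹13,500 × 20% = ₹2,700
  → ₹13,480
  Less low-income housing credit ₹2,000 → ₹11,480

Alternative minimum tax:
  Adjusted income: ₹111,500 + ₹11,500 + ₹19,500 + ₹14,500 = ₹157,000
  Exemption: ₹111,000 − 20% × (₹157,000 − ₹58,000) = ₹111,000 − ₹19,800 = ₹91,200
  Base: ₹157,000 − ₹91,200 = ₹65,800
  ₹65,800 × 27% = ₹17,766

₹17,766 > ₹11,480, so the alternative minimum tax is the binding amount.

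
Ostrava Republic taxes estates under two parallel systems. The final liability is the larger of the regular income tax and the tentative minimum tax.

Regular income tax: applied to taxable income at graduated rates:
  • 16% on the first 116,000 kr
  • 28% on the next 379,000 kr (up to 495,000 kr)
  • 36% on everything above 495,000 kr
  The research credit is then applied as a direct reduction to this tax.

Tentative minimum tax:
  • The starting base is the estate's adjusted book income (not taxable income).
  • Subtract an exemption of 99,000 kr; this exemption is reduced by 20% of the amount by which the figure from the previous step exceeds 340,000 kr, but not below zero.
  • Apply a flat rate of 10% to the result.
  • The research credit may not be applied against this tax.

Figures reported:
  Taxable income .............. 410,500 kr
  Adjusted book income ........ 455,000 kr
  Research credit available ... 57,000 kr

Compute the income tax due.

Tentative minimum tax:
  Base (adjusted book income): 455,000 kr
  Exemption: 99,000 kr − 20% × (455,000 kr − 340,000 kr) = 99,000 kr − 23,000 kr = 76,000 kr
  Base: 455,000 kr − 76,000 kr = 379,000 kr
  379,000 kr × 10% = 37,900 kr

Regular income tax:
  116,000 kr × 16% = 18,560 kr
  294,500 kr × 28% = 82,460 kr
  → 101,020 kr
  Less research credit 57,000 kr → 44,020 kr

44,020 kr > 37,900 kr, so the regular income tax governs.

44,020 kr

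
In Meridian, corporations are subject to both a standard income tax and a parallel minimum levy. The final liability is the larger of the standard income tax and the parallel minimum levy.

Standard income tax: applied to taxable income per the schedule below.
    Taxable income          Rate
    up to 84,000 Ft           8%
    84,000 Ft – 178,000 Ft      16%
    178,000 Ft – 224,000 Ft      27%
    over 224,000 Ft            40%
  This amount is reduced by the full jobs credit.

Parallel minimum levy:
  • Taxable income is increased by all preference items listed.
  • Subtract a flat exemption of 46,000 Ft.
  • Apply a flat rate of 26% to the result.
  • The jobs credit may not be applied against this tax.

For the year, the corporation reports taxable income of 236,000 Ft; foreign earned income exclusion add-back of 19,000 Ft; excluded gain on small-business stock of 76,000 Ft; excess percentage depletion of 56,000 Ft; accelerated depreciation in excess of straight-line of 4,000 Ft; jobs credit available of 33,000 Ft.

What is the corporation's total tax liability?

Standard income tax:
  84,000 Ft × 8% = 6,720 Ft
  94,000 Ft × 16% = 15,040 Ft
  46,000 Ft × 27% = 12,420 Ft
  12,000 Ft × 40% = 4,800 Ft
  → 38,980 Ft
  Less jobs credit 33,000 Ft → 5,980 Ft

Parallel minimum levy:
  Adjusted income: 236,000 Ft + 19,000 Ft + 76,000 Ft + 56,000 Ft + 4,000 Ft = 391,000 Ft
  Less exemption 46,000 Ft → base 345,000 Ft
  345,000 Ft × 26% = 89,700 Ft

89,700 Ft > 5,980 Ft, so the parallel minimum levy is the binding amount.

89,700 Ft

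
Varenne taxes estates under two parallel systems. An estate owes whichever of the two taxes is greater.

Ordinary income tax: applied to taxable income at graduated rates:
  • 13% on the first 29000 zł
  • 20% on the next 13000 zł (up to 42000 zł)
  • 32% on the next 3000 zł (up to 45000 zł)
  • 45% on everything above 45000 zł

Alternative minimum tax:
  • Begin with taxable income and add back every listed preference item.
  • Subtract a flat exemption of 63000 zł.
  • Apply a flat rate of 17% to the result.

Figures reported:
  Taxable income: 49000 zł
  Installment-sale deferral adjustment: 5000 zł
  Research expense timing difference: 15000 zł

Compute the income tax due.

Ordinary income tax:
  29000 zł × 13% = 3770 zł
  13000 zł × 20% = 2600 zł
  3000 zł × 32% = 960 zł
  4000 zł × 45% = 1800 zł
  → 9130 zł

Alternative minimum tax:
  Adjusted income: 49000 zł + 5000 zł + 15000 zł = 69000 zł
  Less exemption 63000 zł → base 6000 zł
  6000 zł × 17% = 1020 zł

9130 zł > 1020 zł, so the ordinary income tax governs.

9130 zł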